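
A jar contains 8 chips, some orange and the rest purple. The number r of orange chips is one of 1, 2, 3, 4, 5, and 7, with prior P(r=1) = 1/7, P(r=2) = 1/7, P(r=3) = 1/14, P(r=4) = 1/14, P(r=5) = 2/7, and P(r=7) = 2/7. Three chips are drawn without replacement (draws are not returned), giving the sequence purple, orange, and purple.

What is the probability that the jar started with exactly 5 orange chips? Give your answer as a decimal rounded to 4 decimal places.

0.2778

The likelihood of the observed sequence under each hypothesis: P(data | r = 1) = (7/8)(1/7)(6/6) = 1/8; P(data | r = 2) = (6/8)(2/7)(5/6) = 5/28; P(data | r = 3) = (5/8)(3/7)(4/6) = 5/28; P(data | r = 4) = (4/8)(4/7)(3/6) = 1/7; P(data | r = 5) = (3/8)(5/7)(2/6) = 5/56; P(data | r = 7) = (1/8)(7/7)(0/6) = 0.
Multiplying each by its prior: 1/7 · 1/8 = 1/56, 1/7 · 5/28 = 5/196, 1/14 · 5/28 = 5/392, 1/14 · 1/7 = 1/98, 2/7 · 5/56 = 5/196, 2/7 · 0 = 0; these sum to 9/98.
Hence P(r = 5 | data) = (5/196) / (9/98) = 5/18.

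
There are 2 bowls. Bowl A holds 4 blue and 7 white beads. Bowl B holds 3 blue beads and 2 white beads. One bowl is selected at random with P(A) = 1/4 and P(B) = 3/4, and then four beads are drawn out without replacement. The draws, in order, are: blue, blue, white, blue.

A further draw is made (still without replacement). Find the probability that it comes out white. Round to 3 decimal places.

The likelihood of the observed sequence under each hypothesis: P(data | bowl A) = (4/11)(3/10)(7/9)(2/8) = 0.021212; P(data | bowl B) = (3/5)(2/4)(2/3)(1/2) = 0.1.
The prior-weighted likelihoods are 1/4 · 0.021212 = 0.005303, 3/4 · 0.1 = 0.075; these sum to 0.080303.
Normalising, the posterior is P(bowl A | data) = 0.066038, P(bowl B | data) = 0.93396.
So P(white next | data) = Σ P(white next | H) P(H | data) = (6/7)(0.066038) + (1)(0.93396) = 0.99057.

0.991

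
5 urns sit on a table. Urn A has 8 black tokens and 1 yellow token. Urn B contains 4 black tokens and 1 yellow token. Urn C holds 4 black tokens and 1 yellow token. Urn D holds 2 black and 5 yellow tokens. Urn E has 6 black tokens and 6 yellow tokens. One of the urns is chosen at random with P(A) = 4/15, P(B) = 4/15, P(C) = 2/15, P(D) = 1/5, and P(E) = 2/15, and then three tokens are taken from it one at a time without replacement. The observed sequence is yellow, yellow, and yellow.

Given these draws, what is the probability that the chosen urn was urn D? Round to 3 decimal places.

For each hypothesis, P(data | H) works out to: P(data | urn A) = (1/9)(0/8) = 0; P(data | urn B) = (1/5)(0/4) = 0; P(data | urn C) = (1/5)(0/4) = 0; P(data | urn D) = (5/7)(4/6)(3/5) = 2/7; P(data | urn E) = (6/12)(5/11)(4/10) = 1/11.
Multiplying each by its prior: 4/15 · 0 = 0, 4/15 · 0 = 0, 2/15 · 0 = 0, 1/5 · 2/7 = 2/35, 2/15 · 1/11 = 2/165; summing to 16/231.
So P(urn D | data) = (2/35) / (16/231) = 33/40.

0.825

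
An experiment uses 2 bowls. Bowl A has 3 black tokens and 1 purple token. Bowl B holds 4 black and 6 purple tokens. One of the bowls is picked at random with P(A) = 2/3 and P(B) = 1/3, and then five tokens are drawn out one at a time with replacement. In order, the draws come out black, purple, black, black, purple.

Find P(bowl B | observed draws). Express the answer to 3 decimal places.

The likelihood of the observed sequence under each hypothesis: P(data | bowl A) = (3/4)(1/4)(3/4)(3/4)(1/4) = 0.026367; P(data | bowl B) = (4/10)(6/10)(4/10)(4/10)(6/10) = 0.02304.
Weighting by the prior gives 2/3 · 0.026367 = 0.017578, 1/3 · 0.02304 = 0.00768; summing to 0.025258.
Hence P(bowl B | data) = (0.00768) / (0.025258) = 0.30406.

0.304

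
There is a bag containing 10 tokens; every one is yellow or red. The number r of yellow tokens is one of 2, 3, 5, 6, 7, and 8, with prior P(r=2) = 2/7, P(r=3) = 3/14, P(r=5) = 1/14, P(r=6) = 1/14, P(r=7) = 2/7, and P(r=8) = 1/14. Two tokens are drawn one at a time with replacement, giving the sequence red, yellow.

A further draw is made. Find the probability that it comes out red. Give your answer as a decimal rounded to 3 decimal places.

0.528

For each hypothesis, P(data | H) works out to: P(data | r = 2) = (8/10)(2/10) = 4/25; P(data | r = 3) = (7/10)(3/10) = 21/100; P(data | r = 5) = (5/10)(5/10) = 1/4; P(data | r = 6) = (4/10)(6/10) = 6/25; P(data | r = 7) = (3/10)(7/10) = 21/100; P(data | r = 8) = (2/10)(8/10) = 4/25.
Multiplying each by its prior: 2/7 · 4/25 = 8/175, 3/14 · 21/100 = 9/200, 1/14 · 1/4 = 1/56, 1/14 · 6/25 = 3/175, 2/7 · 21/100 = 3/50, 1/14 · 4/25 = 2/175; with total 69/350.
Normalising, the posterior is P(r = 2 | data) = 16/69, P(r = 3 | data) = 21/92, P(r = 5 | data) = 25/276, P(r = 6 | data) = 2/23, P(r = 7 | data) = 7/23, P(r = 8 | data) = 4/69.
The predictive probability is P(red next | data) = (4/5)(16/69) + (7/10)(21/92) + (1/2)(25/276) + (2/5)(2/23) + (3/10)(7/23) + (1/5)(4/69) = 243/460.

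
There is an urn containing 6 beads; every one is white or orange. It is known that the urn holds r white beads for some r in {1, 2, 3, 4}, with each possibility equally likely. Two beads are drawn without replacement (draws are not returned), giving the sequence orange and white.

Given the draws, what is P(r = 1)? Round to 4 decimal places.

For each hypothesis, P(data | H) works out to: P(data | r = 1) = (5/6)(1/5) = 1/6; P(data | r = 2) = (4/6)(2/5) = 4/15; P(data | r = 3) = (3/6)(3/5) = 3/10; P(data | r = 4) = (2/6)(4/5) = 4/15.
Weighting by the prior gives 1/4 · 1/6 = 1/24, 1/4 · 4/15 = 1/15, 1/4 · 3/10 = 3/40, 1/4 · 4/15 = 1/15; these sum to 1/4.
By Bayes' rule, P(r = 1 | data) = (1/24) / (1/4) = 1/6.

0.1667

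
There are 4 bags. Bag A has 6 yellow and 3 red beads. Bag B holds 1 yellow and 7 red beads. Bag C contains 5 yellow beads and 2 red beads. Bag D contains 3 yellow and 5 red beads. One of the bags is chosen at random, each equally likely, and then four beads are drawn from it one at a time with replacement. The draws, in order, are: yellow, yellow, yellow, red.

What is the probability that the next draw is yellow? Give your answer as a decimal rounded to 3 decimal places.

0.643

Compute the likelihood of the observed sequence for each case: P(data | bag A) = (6/9)(6/9)(6/9)(3/9) = 0.098765; P(data | bag B) = (1/8)(1/8)(1/8)(7/8) = 0.001709; P(data | bag C) = (5/7)(5/7)(5/7)(2/7) = 0.10412; P(data | bag D) = (3/8)(3/8)(3/8)(5/8) = 0.032959.
Multiplying each by its prior: 1/4 · 0.098765 = 0.024691, 1/4 · 0.001709 = 0.00042725, 1/4 · 0.10412 = 0.026031, 1/4 · 0.032959 = 0.0082397; these sum to 0.059389.
The posterior is then P(bag A | data) = 0.41576, P(bag B | data) = 0.007194, P(bag C | data) = 0.43831, P(bag D | data) = 0.13874.
The predictive probability is P(yellow next | data) = (2/3)(0.41576) + (1/8)(0.007194) + (5/7)(0.43831) + (3/8)(0.13874) = 0.64318.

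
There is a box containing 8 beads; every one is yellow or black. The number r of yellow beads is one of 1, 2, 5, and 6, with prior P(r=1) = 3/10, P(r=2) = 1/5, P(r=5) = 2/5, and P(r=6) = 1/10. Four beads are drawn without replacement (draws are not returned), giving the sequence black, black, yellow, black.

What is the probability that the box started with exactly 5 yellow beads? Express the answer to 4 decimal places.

The likelihood of the observed sequence under each hypothesis: P(data | r = 1) = (7/8)(6/7)(1/6)(5/5) = 1/8; P(data | r = 2) = (6/8)(5/7)(2/6)(4/5) = 1/7; P(data | r = 5) = (3/8)(2/7)(5/6)(1/5) = 1/56; P(data | r = 6) = (2/8)(1/7)(6/6)(0/5) = 0.
Multiplying each by its prior: 3/10 · 1/8 = 3/80, 1/5 · 1/7 = 1/35, 2/5 · 1/56 = 1/140, 1/10 · 0 = 0; with total 41/560.
Hence P(r = 5 | data) = (1/140) / (41/560) = 4/41.

0.0976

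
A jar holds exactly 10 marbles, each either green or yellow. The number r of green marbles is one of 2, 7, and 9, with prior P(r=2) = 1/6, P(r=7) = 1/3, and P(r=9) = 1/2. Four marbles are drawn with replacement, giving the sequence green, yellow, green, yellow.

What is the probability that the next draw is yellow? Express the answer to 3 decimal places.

Under each hypothesis, the probability of the observed sequence is: P(data | r = 2) = (2/10)(8/10)(2/10)(8/10) = 0.0256; P(data | r = 7) = (7/10)(3/10)(7/10)(3/10) = 0.0441; P(data | r = 9) = (9/10)(1/10)(9/10)(1/10) = 0.0081.
The prior-weighted likelihoods are 1/6 · 0.0256 = 0.0042667, 1/3 · 0.0441 = 0.0147, 1/2 · 0.0081 = 0.00405; with total 0.023017.
Normalising, the posterior is P(r = 2 | data) = 0.18537, P(r = 7 | data) = 0.63867, P(r = 9 | data) = 0.17596.
The predictive probability is P(yellow next | data) = (4/5)(0.18537) + (3/10)(0.63867) + (1/10)(0.17596) = 0.35749.

0.357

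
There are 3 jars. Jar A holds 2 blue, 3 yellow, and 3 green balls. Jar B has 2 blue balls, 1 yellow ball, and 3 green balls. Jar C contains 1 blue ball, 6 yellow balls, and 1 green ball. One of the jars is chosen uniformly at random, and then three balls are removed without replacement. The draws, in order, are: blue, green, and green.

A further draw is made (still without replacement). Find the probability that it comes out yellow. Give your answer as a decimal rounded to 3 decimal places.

Compute the likelihood of the observed sequence for each case: P(data | jar A) = (2/8)(3/7)(2/6) = 1/28; P(data | jar B) = (2/6)(3/5)(2/4) = 1/10; P(data | jar C) = (1/8)(1/7)(0/6) = 0.
The prior-weighted likelihoods are 1/3 · 1/28 = 1/84, 1/3 · 1/10 = 1/30, 1/3 · 0 = 0; these sum to 19/420.
Normalising, the posterior is P(jar A | data) = 5/19, P(jar B | data) = 14/19, P(jar C | data) = 0.
The predictive probability is P(yellow next | data) = (3/5)(5/19) + (1/3)(14/19) = 23/57.

0.404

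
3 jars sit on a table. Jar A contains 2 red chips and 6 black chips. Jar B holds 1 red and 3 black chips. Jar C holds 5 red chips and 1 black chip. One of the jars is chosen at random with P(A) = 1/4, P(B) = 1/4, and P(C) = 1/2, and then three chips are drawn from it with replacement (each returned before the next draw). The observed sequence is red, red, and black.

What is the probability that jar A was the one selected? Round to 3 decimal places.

The likelihood of the observed sequence under each hypothesis: P(data | jar A) = (2/8)(2/8)(6/8) = 0.046875; P(data | jar B) = (1/4)(1/4)(3/4) = 0.046875; P(data | jar C) = (5/6)(5/6)(1/6) = 0.11574.
The prior-weighted likelihoods are 1/4 · 0.046875 = 0.011719, 1/4 · 0.046875 = 0.011719, 1/2 · 0.11574 = 0.05787; with total 0.081308.
Therefore the posterior P(jar A | data) = (0.011719) / (0.081308) = 0.14413.

0.144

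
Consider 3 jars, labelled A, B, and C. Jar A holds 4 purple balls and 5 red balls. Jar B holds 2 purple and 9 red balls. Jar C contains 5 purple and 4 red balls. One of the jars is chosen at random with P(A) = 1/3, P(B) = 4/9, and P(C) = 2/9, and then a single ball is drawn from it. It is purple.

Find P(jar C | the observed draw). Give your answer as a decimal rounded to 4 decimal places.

Under each hypothesis, the probability of this draw is: P(data | jar A) = (4/9) = 4/9; P(data | jar B) = (2/11) = 2/11; P(data | jar C) = (5/9) = 5/9.
Weighting by the prior gives 1/3 · 4/9 = 4/27, 4/9 · 2/11 = 8/99, 2/9 · 5/9 = 10/81; these sum to 314/891.
Hence P(jar C | data) = (10/81) / (314/891) = 55/157.

0.3503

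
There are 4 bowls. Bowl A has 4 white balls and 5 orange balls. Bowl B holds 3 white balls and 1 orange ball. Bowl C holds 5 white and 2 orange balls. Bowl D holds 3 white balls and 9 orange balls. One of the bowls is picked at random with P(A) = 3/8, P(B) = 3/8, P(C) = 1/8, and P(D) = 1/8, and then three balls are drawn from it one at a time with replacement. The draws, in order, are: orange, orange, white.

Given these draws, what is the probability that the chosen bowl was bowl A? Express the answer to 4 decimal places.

Under each hypothesis, the probability of the observed sequence is: P(data | bowl A) = (5/9)(5/9)(4/9) = 0.13717; P(data | bowl B) = (1/4)(1/4)(3/4) = 0.046875; P(data | bowl C) = (2/7)(2/7)(5/7) = 0.058309; P(data | bowl D) = (9/12)(9/12)(3/12) = 0.14062.
Weighting by the prior gives 3/8 · 0.13717 = 0.05144, 3/8 · 0.046875 = 0.017578, 1/8 · 0.058309 = 0.0072886, 1/8 · 0.14062 = 0.017578; summing to 0.093885.
Hence P(bowl A | data) = (0.05144) / (0.093885) = 0.54791.

0.5479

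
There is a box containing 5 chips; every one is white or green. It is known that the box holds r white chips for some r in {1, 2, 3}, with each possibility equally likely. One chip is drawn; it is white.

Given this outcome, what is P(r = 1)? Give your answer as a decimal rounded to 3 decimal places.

0.167

Compute the likelihood of this draw for each case: P(data | r = 1) = (1/5) = 1/5; P(data | r = 2) = (2/5) = 2/5; P(data | r = 3) = (3/5) = 3/5.
Weighting by the prior gives 1/3 · 1/5 = 1/15, 1/3 · 2/5 = 2/15, 1/3 · 3/5 = 1/5; with total 2/5.
Hence P(r = 1 | data) = (1/15) / (2/5) = 1/6.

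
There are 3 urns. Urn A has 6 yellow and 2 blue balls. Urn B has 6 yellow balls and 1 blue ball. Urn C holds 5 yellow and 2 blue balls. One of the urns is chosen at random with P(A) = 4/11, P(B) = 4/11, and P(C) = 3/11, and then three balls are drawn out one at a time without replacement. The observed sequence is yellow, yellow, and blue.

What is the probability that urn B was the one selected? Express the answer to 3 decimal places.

0.308

Under each hypothesis, the probability of the observed sequence is: P(data | urn A) = (6/8)(5/7)(2/6) = 5/28; P(data | urn B) = (6/7)(5/6)(1/5) = 1/7; P(data | urn C) = (5/7)(4/6)(2/5) = 4/21.
The prior-weighted likelihoods are 4/11 · 5/28 = 5/77, 4/11 · 1/7 = 4/77, 3/11 · 4/21 = 4/77; summing to 13/77.
Therefore the posterior P(urn B | data) = (4/77) / (13/77) = 4/13.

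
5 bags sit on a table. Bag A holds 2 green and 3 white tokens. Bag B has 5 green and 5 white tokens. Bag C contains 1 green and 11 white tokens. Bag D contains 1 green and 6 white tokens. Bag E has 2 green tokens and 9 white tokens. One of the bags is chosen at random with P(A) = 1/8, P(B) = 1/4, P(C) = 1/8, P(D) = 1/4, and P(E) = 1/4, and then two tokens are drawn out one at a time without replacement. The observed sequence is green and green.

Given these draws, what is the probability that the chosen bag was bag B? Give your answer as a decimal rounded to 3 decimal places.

0.765

The likelihood of the observed sequence under each hypothesis: P(data | bag A) = (2/5)(1/4) = 0.1; P(data | bag B) = (5/10)(4/9) = 0.22222; P(data | bag C) = (1/12)(0/11) = 0; P(data | bag D) = (1/7)(0/6) = 0; P(data | bag E) = (2/11)(1/10) = 0.018182.
The prior-weighted likelihoods are 1/8 · 0.1 = 0.0125, 1/4 · 0.22222 = 0.055556, 1/8 · 0 = 0, 1/4 · 0 = 0, 1/4 · 0.018182 = 0.0045455; these sum to 0.072601.
By Bayes' rule, P(bag B | data) = (0.055556) / (0.072601) = 0.76522.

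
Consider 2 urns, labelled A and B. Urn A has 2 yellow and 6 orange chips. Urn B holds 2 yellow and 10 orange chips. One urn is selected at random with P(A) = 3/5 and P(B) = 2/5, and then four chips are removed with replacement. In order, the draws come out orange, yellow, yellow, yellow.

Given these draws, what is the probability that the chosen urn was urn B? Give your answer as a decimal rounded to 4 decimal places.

Under each hypothesis, the probability of the observed sequence is: P(data | urn A) = (6/8)(2/8)(2/8)(2/8) = 0.011719; P(data | urn B) = (10/12)(2/12)(2/12)(2/12) = 0.003858.
Multiplying each by its prior: 3/5 · 0.011719 = 0.0070313, 2/5 · 0.003858 = 0.0015432; with total 0.0085745.
So P(urn B | data) = (0.0015432) / (0.0085745) = 0.17998.

0.1800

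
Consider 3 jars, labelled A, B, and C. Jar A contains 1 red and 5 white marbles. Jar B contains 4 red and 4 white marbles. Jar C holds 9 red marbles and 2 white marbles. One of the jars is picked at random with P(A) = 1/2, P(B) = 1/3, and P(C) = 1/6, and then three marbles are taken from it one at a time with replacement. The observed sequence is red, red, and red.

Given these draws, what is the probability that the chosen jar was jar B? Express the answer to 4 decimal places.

0.3080

Compute the likelihood of the observed sequence for each case: P(data | jar A) = (1/6)(1/6)(1/6) = 0.0046296; P(data | jar B) = (4/8)(4/8)(4/8) = 0.125; P(data | jar C) = (9/11)(9/11)(9/11) = 0.54771.
The prior-weighted likelihoods are 1/2 · 0.0046296 = 0.0023148, 1/3 · 0.125 = 0.041667, 1/6 · 0.54771 = 0.091285; these sum to 0.13527.
Hence P(jar B | data) = (0.041667) / (0.13527) = 0.30803.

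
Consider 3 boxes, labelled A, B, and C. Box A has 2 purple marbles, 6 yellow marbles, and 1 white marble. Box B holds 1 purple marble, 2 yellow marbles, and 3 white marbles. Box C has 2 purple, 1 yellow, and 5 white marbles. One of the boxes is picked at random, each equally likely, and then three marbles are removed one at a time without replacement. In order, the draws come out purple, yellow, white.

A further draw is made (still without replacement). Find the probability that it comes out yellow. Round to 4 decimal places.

The likelihood of the observed sequence under each hypothesis: P(data | box A) = (2/9)(6/8)(1/7) = 1/42; P(data | box B) = (1/6)(2/5)(3/4) = 1/20; P(data | box C) = (2/8)(1/7)(5/6) = 5/168.
The prior-weighted likelihoods are 1/3 · 1/42 = 1/126, 1/3 · 1/20 = 1/60, 1/3 · 5/168 = 5/504; with total 29/840.
Dividing through by the total gives posterior P(box A | data) = 20/87, P(box B | data) = 14/29, P(box C | data) = 25/87.
Averaging over the posterior, P(yellow next | data) = (5/6)(20/87) + (1/3)(14/29) + (0)(25/87) = 92/261.

0.3525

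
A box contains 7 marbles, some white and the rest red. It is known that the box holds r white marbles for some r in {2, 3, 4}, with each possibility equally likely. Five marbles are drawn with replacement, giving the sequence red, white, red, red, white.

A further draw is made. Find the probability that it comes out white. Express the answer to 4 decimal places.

Under each hypothesis, the probability of the observed sequence is: P(data | r = 2) = (5/7)(2/7)(5/7)(5/7)(2/7) = 0.02975; P(data | r = 3) = (4/7)(3/7)(4/7)(4/7)(3/7) = 0.034271; P(data | r = 4) = (3/7)(4/7)(3/7)(3/7)(4/7) = 0.025704.
The prior-weighted likelihoods are 1/3 · 0.02975 = 0.0099165, 1/3 · 0.034271 = 0.011424, 1/3 · 0.025704 = 0.0085679; with total 0.029908.
The posterior is then P(r = 2 | data) = 0.33156, P(r = 3 | data) = 0.38196, P(r = 4 | data) = 0.28647.
Averaging over the posterior, P(white next | data) = (2/7)(0.33156) + (3/7)(0.38196) + (4/7)(0.28647) = 0.42213.

0.4221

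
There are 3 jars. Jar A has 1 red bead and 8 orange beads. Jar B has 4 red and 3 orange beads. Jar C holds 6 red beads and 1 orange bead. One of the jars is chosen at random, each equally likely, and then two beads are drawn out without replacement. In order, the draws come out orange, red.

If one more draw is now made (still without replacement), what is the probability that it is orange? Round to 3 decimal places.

0.418

Under each hypothesis, the probability of the observed sequence is: P(data | jar A) = (8/9)(1/8) = 1/9; P(data | jar B) = (3/7)(4/6) = 2/7; P(data | jar C) = (1/7)(6/6) = 1/7.
The prior-weighted likelihoods are 1/3 · 1/9 = 1/27, 1/3 · 2/7 = 2/21, 1/3 · 1/7 = 1/21; these sum to 34/189.
Dividing through by the total gives posterior P(jar A | data) = 7/34, P(jar B | data) = 9/17, P(jar C | data) = 9/34.
The predictive probability is P(orange next | data) = (1)(7/34) + (2/5)(9/17) + (0)(9/34) = 71/170.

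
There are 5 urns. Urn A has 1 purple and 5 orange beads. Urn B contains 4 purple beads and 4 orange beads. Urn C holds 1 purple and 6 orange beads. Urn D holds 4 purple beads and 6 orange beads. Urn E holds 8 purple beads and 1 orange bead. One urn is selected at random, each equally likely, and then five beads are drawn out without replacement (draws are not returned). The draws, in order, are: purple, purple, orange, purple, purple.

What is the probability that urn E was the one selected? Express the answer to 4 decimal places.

Compute the likelihood of the observed sequence for each case: P(data | urn A) = (1/6)(0/5) = 0; P(data | urn B) = (4/8)(3/7)(4/6)(2/5)(1/4) = 0.014286; P(data | urn C) = (1/7)(0/6) = 0; P(data | urn D) = (4/10)(3/9)(6/8)(2/7)(1/6) = 0.0047619; P(data | urn E) = (8/9)(7/8)(1/7)(6/6)(5/5) = 0.11111.
Weighting by the prior gives 1/5 · 0 = 0, 1/5 · 0.014286 = 0.0028571, 1/5 · 0 = 0, 1/5 · 0.0047619 = 0.00095238, 1/5 · 0.11111 = 0.022222; summing to 0.026032.
So P(urn E | data) = (0.022222) / (0.026032) = 0.85366.

0.8537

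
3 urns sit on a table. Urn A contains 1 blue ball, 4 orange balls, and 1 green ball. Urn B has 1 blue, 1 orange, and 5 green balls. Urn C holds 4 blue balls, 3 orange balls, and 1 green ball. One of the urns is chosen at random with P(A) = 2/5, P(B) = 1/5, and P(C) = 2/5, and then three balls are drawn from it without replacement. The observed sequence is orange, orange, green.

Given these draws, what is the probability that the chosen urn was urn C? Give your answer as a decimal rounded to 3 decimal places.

Under each hypothesis, the probability of the observed sequence is: P(data | urn A) = (4/6)(3/5)(1/4) = 1/10; P(data | urn B) = (1/7)(0/6) = 0; P(data | urn C) = (3/8)(2/7)(1/6) = 1/56.
Multiplying each by its prior: 2/5 · 1/10 = 1/25, 1/5 · 0 = 0, 2/5 · 1/56 = 1/140; with total 33/700.
Therefore the posterior P(urn C | data) = (1/140) / (33/700) = 5/33.

0.152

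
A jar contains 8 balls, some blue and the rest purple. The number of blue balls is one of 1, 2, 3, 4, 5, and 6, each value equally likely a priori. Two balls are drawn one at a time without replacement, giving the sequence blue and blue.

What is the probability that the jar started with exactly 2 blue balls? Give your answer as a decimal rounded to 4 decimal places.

For each hypothesis, P(data | H) works out to: P(data | r = 1) = (1/8)(0/7) = 0; P(data | r = 2) = (2/8)(1/7) = 1/28; P(data | r = 3) = (3/8)(2/7) = 3/28; P(data | r = 4) = (4/8)(3/7) = 3/14; P(data | r = 5) = (5/8)(4/7) = 5/14; P(data | r = 6) = (6/8)(5/7) = 15/28.
Multiplying each by its prior: 1/6 · 0 = 0, 1/6 · 1/28 = 1/168, 1/6 · 3/28 = 1/56, 1/6 · 3/14 = 1/28, 1/6 · 5/14 = 5/84, 1/6 · 15/28 = 5/56; these sum to 5/24.
By Bayes' rule, P(r = 2 | data) = (1/168) / (5/24) = 1/35.

0.0286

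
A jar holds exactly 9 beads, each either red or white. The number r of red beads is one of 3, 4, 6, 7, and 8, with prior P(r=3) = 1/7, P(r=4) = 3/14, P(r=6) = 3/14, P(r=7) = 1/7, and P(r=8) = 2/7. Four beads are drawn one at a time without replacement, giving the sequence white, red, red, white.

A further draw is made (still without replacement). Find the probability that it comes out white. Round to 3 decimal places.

0.463

The likelihood of the observed sequence under each hypothesis: P(data | r = 3) = (6/9)(3/8)(2/7)(5/6) = 0.059524; P(data | r = 4) = (5/9)(4/8)(3/7)(4/6) = 0.079365; P(data | r = 6) = (3/9)(6/8)(5/7)(2/6) = 0.059524; P(data | r = 7) = (2/9)(7/8)(6/7)(1/6) = 0.027778; P(data | r = 8) = (1/9)(8/8)(7/7)(0/6) = 0.
Multiplying each by its prior: 1/7 · 0.059524 = 0.0085034, 3/14 · 0.079365 = 0.017007, 3/14 · 0.059524 = 0.012755, 1/7 · 0.027778 = 0.0039683, 2/7 · 0 = 0; these sum to 0.042234.
The posterior is then P(r = 3 | data) = 0.20134, P(r = 4 | data) = 0.40268, P(r = 6 | data) = 0.30201, P(r = 7 | data) = 0.09396, P(r = 8 | data) = 0.
So P(white next | data) = Σ P(white next | H) P(H | data) = (4/5)(0.20134) + (3/5)(0.40268) + (1/5)(0.30201) + (0)(0.09396) = 0.46309.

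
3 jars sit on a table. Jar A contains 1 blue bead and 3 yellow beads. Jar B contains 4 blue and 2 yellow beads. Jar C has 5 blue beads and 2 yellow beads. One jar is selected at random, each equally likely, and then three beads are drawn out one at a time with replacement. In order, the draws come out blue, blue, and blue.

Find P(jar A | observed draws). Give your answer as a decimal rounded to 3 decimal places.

0.023

Compute the likelihood of the observed sequence for each case: P(data | jar A) = (1/4)(1/4)(1/4) = 0.015625; P(data | jar B) = (4/6)(4/6)(4/6) = 0.2963; P(data | jar C) = (5/7)(5/7)(5/7) = 0.36443.
Multiplying each by its prior: 1/3 · 0.015625 = 0.0052083, 1/3 · 0.2963 = 0.098765, 1/3 · 0.36443 = 0.12148; summing to 0.22545.
Therefore the posterior P(jar A | data) = (0.0052083) / (0.22545) = 0.023102.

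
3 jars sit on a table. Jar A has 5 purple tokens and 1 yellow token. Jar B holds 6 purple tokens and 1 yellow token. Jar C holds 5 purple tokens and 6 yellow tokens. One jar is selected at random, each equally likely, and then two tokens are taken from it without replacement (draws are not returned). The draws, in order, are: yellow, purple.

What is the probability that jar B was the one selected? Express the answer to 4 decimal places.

Compute the likelihood of the observed sequence for each case: P(data | jar A) = (1/6)(5/5) = 0.16667; P(data | jar B) = (1/7)(6/6) = 0.14286; P(data | jar C) = (6/11)(5/10) = 0.27273.
Weighting by the prior gives 1/3 · 0.16667 = 0.055556, 1/3 · 0.14286 = 0.047619, 1/3 · 0.27273 = 0.090909; these sum to 0.19408.
Hence P(jar B | data) = (0.047619) / (0.19408) = 0.24535.

0.2454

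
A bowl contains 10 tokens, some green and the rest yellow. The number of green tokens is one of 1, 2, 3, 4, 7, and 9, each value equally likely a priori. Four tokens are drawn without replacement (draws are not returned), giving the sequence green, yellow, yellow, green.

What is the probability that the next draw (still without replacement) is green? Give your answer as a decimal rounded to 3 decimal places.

0.381

Under each hypothesis, the probability of the observed sequence is: P(data | r = 1) = (1/10)(9/9)(8/8)(0/7) = 0; P(data | r = 2) = (2/10)(8/9)(7/8)(1/7) = 0.022222; P(data | r = 3) = (3/10)(7/9)(6/8)(2/7) = 0.05; P(data | r = 4) = (4/10)(6/9)(5/8)(3/7) = 0.071429; P(data | r = 7) = (7/10)(3/9)(2/8)(6/7) = 0.05; P(data | r = 9) = (9/10)(1/9)(0/8) = 0.
Weighting by the prior gives 1/6 · 0 = 0, 1/6 · 0.022222 = 0.0037037, 1/6 · 0.05 = 0.0083333, 1/6 · 0.071429 = 0.011905, 1/6 · 0.05 = 0.0083333, 1/6 · 0 = 0; these sum to 0.032275.
The posterior is then P(r = 1 | data) = 0, P(r = 2 | data) = 0.11475, P(r = 3 | data) = 0.2582, P(r = 4 | data) = 0.36885, P(r = 7 | data) = 0.2582, P(r = 9 | data) = 0.
So P(green next | data) = Σ P(green next | H) P(H | data) = (0)(0.11475) + (1/6)(0.2582) + (1/3)(0.36885) + (5/6)(0.2582) = 0.38115.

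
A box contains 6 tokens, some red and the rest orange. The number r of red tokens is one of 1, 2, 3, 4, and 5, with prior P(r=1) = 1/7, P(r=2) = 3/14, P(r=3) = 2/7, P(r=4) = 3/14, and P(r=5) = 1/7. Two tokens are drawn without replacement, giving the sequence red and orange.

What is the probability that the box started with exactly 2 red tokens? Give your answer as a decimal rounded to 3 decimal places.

For each hypothesis, P(data | H) works out to: P(data | r = 1) = (1/6)(5/5) = 1/6; P(data | r = 2) = (2/6)(4/5) = 4/15; P(data | r = 3) = (3/6)(3/5) = 3/10; P(data | r = 4) = (4/6)(2/5) = 4/15; P(data | r = 5) = (5/6)(1/5) = 1/6.
Weighting by the prior gives 1/7 · 1/6 = 1/42, 3/14 · 4/15 = 2/35, 2/7 · 3/10 = 3/35, 3/14 · 4/15 = 2/35, 1/7 · 1/6 = 1/42; with total 26/105.
Hence P(r = 2 | data) = (2/35) / (26/105) = 3/13.

0.231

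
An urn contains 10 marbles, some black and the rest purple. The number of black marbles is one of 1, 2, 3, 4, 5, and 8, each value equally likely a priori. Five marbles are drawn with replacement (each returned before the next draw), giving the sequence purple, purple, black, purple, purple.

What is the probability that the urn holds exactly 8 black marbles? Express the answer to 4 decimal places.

The likelihood of the observed sequence under each hypothesis: P(data | r = 1) = (9/10)(9/10)(1/10)(9/10)(9/10) = 0.06561; P(data | r = 2) = (8/10)(8/10)(2/10)(8/10)(8/10) = 0.08192; P(data | r = 3) = (7/10)(7/10)(3/10)(7/10)(7/10) = 0.07203; P(data | r = 4) = (6/10)(6/10)(4/10)(6/10)(6/10) = 0.05184; P(data | r = 5) = (5/10)(5/10)(5/10)(5/10)(5/10) = 0.03125; P(data | r = 8) = (2/10)(2/10)(8/10)(2/10)(2/10) = 0.00128.
The prior-weighted likelihoods are 1/6 · 0.06561 = 0.010935, 1/6 · 0.08192 = 0.013653, 1/6 · 0.07203 = 0.012005, 1/6 · 0.05184 = 0.00864, 1/6 · 0.03125 = 0.0052083, 1/6 · 0.00128 = 0.00021333; these sum to 0.050655.
Therefore the posterior P(r = 8 | data) = (0.00021333) / (0.050655) = 0.0042115.

0.0042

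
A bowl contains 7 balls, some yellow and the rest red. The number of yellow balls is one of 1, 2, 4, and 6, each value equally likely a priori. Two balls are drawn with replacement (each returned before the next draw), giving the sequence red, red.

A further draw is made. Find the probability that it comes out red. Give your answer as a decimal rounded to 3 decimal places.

Under each hypothesis, the probability of the observed sequence is: P(data | r = 1) = (6/7)(6/7) = 36/49; P(data | r = 2) = (5/7)(5/7) = 25/49; P(data | r = 4) = (3/7)(3/7) = 9/49; P(data | r = 6) = (1/7)(1/7) = 1/49.
Multiplying each by its prior: 1/4 · 36/49 = 9/49, 1/4 · 25/49 = 25/196, 1/4 · 9/49 = 9/196, 1/4 · 1/49 = 1/196; summing to 71/196.
Normalising, the posterior is P(r = 1 | data) = 36/71, P(r = 2 | data) = 25/71, P(r = 4 | data) = 9/71, P(r = 6 | data) = 1/71.
Averaging over the posterior, P(red next | data) = (6/7)(36/71) + (5/7)(25/71) + (3/7)(9/71) + (1/7)(1/71) = 369/497.

0.742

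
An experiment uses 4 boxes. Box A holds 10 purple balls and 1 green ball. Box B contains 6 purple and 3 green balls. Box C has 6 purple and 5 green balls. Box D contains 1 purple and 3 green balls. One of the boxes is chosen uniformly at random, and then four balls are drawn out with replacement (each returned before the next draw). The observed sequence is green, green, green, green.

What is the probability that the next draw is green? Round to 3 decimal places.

0.702

Under each hypothesis, the probability of the observed sequence is: P(data | box A) = (1/11)(1/11)(1/11)(1/11) = 6.8301e-05; P(data | box B) = (3/9)(3/9)(3/9)(3/9) = 0.012346; P(data | box C) = (5/11)(5/11)(5/11)(5/11) = 0.042688; P(data | box D) = (3/4)(3/4)(3/4)(3/4) = 0.31641.
Multiplying each by its prior: 1/4 · 6.8301e-05 = 1.7075e-05, 1/4 · 0.012346 = 0.0030864, 1/4 · 0.042688 = 0.010672, 1/4 · 0.31641 = 0.079102; summing to 0.092877.
Dividing through by the total gives posterior P(box A | data) = 0.00018385, P(box B | data) = 0.033231, P(box C | data) = 0.11491, P(box D | data) = 0.85168.
Averaging over the posterior, P(green next | data) = (1/11)(0.00018385) + (1/3)(0.033231) + (5/11)(0.11491) + (3/4)(0.85168) = 0.70208.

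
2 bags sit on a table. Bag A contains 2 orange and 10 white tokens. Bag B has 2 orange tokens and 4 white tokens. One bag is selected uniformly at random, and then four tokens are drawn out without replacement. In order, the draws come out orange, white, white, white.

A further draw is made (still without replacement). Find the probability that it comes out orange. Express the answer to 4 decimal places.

0.3214

Under each hypothesis, the probability of the observed sequence is: P(data | bag A) = (2/12)(10/11)(9/10)(8/9) = 4/33; P(data | bag B) = (2/6)(4/5)(3/4)(2/3) = 2/15.
The prior-weighted likelihoods are 1/2 · 4/33 = 2/33, 1/2 · 2/15 = 1/15; these sum to 7/55.
The posterior is then P(bag A | data) = 10/21, P(bag B | data) = 11/21.
So P(orange next | data) = Σ P(orange next | H) P(H | data) = (1/8)(10/21) + (1/2)(11/21) = 9/28.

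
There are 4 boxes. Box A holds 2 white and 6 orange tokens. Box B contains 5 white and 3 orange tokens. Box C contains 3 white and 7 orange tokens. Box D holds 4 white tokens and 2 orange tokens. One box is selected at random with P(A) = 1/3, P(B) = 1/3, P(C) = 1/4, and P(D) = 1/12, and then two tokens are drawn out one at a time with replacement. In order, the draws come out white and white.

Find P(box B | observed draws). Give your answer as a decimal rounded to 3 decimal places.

0.618

Under each hypothesis, the probability of the observed sequence is: P(data | box A) = (2/8)(2/8) = 0.0625; P(data | box B) = (5/8)(5/8) = 0.39062; P(data | box C) = (3/10)(3/10) = 0.09; P(data | box D) = (4/6)(4/6) = 0.44444.
Weighting by the prior gives 1/3 · 0.0625 = 0.020833, 1/3 · 0.39062 = 0.13021, 1/4 · 0.09 = 0.0225, 1/12 · 0.44444 = 0.037037; with total 0.21058.
By Bayes' rule, P(box B | data) = (0.13021) / (0.21058) = 0.61834.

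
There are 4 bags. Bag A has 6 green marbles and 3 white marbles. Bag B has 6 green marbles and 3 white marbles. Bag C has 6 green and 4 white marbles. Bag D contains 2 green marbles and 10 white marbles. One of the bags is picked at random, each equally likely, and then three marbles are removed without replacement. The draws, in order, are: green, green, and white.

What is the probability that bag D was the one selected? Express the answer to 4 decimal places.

0.0281

The likelihood of the observed sequence under each hypothesis: P(data | bag A) = (6/9)(5/8)(3/7) = 5/28; P(data | bag B) = (6/9)(5/8)(3/7) = 5/28; P(data | bag C) = (6/10)(5/9)(4/8) = 1/6; P(data | bag D) = (2/12)(1/11)(10/10) = 1/66.
The prior-weighted likelihoods are 1/4 · 5/28 = 5/112, 1/4 · 5/28 = 5/112, 1/4 · 1/6 = 1/24, 1/4 · 1/66 = 1/264; summing to 83/616.
Therefore the posterior P(bag D | data) = (1/264) / (83/616) = 7/249.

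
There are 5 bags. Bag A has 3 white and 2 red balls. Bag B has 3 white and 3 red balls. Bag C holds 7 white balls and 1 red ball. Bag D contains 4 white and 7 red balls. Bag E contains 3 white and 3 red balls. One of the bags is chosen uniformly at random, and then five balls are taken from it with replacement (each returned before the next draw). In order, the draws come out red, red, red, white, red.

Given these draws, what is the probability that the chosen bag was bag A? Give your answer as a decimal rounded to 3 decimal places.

Under each hypothesis, the probability of the observed sequence is: P(data | bag A) = (2/5)(2/5)(2/5)(3/5)(2/5) = 0.01536; P(data | bag B) = (3/6)(3/6)(3/6)(3/6)(3/6) = 0.03125; P(data | bag C) = (1/8)(1/8)(1/8)(7/8)(1/8) = 0.00021362; P(data | bag D) = (7/11)(7/11)(7/11)(4/11)(7/11) = 0.059633; P(data | bag E) = (3/6)(3/6)(3/6)(3/6)(3/6) = 0.03125.
Weighting by the prior gives 1/5 · 0.01536 = 0.003072, 1/5 · 0.03125 = 0.00625, 1/5 · 0.00021362 = 4.2725e-05, 1/5 · 0.059633 = 0.011927, 1/5 · 0.03125 = 0.00625; with total 0.027541.
So P(bag A | data) = (0.003072) / (0.027541) = 0.11154.

0.112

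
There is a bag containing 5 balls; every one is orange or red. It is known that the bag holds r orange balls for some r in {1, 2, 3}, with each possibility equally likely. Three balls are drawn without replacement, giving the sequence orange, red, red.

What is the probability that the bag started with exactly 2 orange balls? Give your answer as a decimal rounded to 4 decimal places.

0.4000

Under each hypothesis, the probability of the observed sequence is: P(data | r = 1) = (1/5)(4/4)(3/3) = 1/5; P(data | r = 2) = (2/5)(3/4)(2/3) = 1/5; P(data | r = 3) = (3/5)(2/4)(1/3) = 1/10.
Weighting by the prior gives 1/3 · 1/5 = 1/15, 1/3 · 1/5 = 1/15, 1/3 · 1/10 = 1/30; these sum to 1/6.
So P(r = 2 | data) = (1/15) / (1/6) = 2/5.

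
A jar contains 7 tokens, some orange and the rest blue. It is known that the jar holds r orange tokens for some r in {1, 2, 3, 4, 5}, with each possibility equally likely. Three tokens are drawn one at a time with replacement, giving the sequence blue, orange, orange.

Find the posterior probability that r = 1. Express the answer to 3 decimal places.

For each hypothesis, P(data | H) works out to: P(data | r = 1) = (6/7)(1/7)(1/7) = 0.017493; P(data | r = 2) = (5/7)(2/7)(2/7) = 0.058309; P(data | r = 3) = (4/7)(3/7)(3/7) = 0.10496; P(data | r = 4) = (3/7)(4/7)(4/7) = 0.13994; P(data | r = 5) = (2/7)(5/7)(5/7) = 0.14577.
Multiplying each by its prior: 1/5 · 0.017493 = 0.0034985, 1/5 · 0.058309 = 0.011662, 1/5 · 0.10496 = 0.020991, 1/5 · 0.13994 = 0.027988, 1/5 · 0.14577 = 0.029155; these sum to 0.093294.
Hence P(r = 1 | data) = (0.0034985) / (0.093294) = 0.0375.

0.038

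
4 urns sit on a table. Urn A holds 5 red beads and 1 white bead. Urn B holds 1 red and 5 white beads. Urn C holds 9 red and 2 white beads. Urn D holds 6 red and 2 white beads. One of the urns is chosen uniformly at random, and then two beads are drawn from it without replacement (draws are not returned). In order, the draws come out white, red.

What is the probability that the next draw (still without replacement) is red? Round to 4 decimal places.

For each hypothesis, P(data | H) works out to: P(data | urn A) = (1/6)(5/5) = 0.16667; P(data | urn B) = (5/6)(1/5) = 0.16667; P(data | urn C) = (2/11)(9/10) = 0.16364; P(data | urn D) = (2/8)(6/7) = 0.21429.
Weighting by the prior gives 1/4 · 0.16667 = 0.041667, 1/4 · 0.16667 = 0.041667, 1/4 · 0.16364 = 0.040909, 1/4 · 0.21429 = 0.053571; these sum to 0.17781.
Dividing through by the total gives posterior P(urn A | data) = 0.23433, P(urn B | data) = 0.23433, P(urn C | data) = 0.23007, P(urn D | data) = 0.30128.
The predictive probability is P(red next | data) = (1)(0.23433) + (0)(0.23433) + (8/9)(0.23007) + (5/6)(0.30128) = 0.6899.

0.6899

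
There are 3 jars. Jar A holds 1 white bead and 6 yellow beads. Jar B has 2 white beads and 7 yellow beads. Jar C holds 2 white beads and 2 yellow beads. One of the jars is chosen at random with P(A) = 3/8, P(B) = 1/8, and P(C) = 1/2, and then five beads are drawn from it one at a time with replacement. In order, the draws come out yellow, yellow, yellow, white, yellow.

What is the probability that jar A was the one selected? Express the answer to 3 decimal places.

0.529

The likelihood of the observed sequence under each hypothesis: P(data | jar A) = (6/7)(6/7)(6/7)(1/7)(6/7) = 0.077111; P(data | jar B) = (7/9)(7/9)(7/9)(2/9)(7/9) = 0.081322; P(data | jar C) = (2/4)(2/4)(2/4)(2/4)(2/4) = 0.03125.
The prior-weighted likelihoods are 3/8 · 0.077111 = 0.028917, 1/8 · 0.081322 = 0.010165, 1/2 · 0.03125 = 0.015625; these sum to 0.054707.
Hence P(jar A | data) = (0.028917) / (0.054707) = 0.52857.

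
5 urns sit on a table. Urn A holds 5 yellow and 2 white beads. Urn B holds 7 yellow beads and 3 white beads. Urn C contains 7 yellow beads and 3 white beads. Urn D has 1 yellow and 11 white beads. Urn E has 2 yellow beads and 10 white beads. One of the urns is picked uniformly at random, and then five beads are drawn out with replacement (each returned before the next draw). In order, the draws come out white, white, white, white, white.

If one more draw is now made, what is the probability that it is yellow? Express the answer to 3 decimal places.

0.119

Under each hypothesis, the probability of the observed sequence is: P(data | urn A) = (2/7)(2/7)(2/7)(2/7)(2/7) = 0.001904; P(data | urn B) = (3/10)(3/10)(3/10)(3/10)(3/10) = 0.00243; P(data | urn C) = (3/10)(3/10)(3/10)(3/10)(3/10) = 0.00243; P(data | urn D) = (11/12)(11/12)(11/12)(11/12)(11/12) = 0.64723; P(data | urn E) = (10/12)(10/12)(10/12)(10/12)(10/12) = 0.40188.
Multiplying each by its prior: 1/5 · 0.001904 = 0.00038079, 1/5 · 0.00243 = 0.000486, 1/5 · 0.00243 = 0.000486, 1/5 · 0.64723 = 0.12945, 1/5 · 0.40188 = 0.080376; summing to 0.21117.
Normalising, the posterior is P(urn A | data) = 0.0018032, P(urn B | data) = 0.0023014, P(urn C | data) = 0.0023014, P(urn D | data) = 0.61298, P(urn E | data) = 0.38061.
Averaging over the posterior, P(yellow next | data) = (5/7)(0.0018032) + (7/10)(0.0023014) + (7/10)(0.0023014) + (1/12)(0.61298) + (1/6)(0.38061) = 0.11903.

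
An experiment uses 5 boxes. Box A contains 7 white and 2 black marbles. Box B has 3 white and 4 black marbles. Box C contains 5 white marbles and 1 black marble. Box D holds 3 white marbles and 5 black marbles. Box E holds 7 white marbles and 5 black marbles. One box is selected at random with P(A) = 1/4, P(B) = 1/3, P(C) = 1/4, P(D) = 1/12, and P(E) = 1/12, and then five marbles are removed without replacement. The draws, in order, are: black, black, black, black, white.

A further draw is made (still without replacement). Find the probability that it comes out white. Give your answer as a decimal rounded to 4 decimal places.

0.8918

For each hypothesis, P(data | H) works out to: P(data | box A) = (2/9)(1/8)(0/7) = 0; P(data | box B) = (4/7)(3/6)(2/5)(1/4)(3/3) = 0.028571; P(data | box C) = (1/6)(0/5) = 0; P(data | box D) = (5/8)(4/7)(3/6)(2/5)(3/4) = 0.053571; P(data | box E) = (5/12)(4/11)(3/10)(2/9)(7/8) = 0.0088384.
The prior-weighted likelihoods are 1/4 · 0 = 0, 1/3 · 0.028571 = 0.0095238, 1/4 · 0 = 0, 1/12 · 0.053571 = 0.0044643, 1/12 · 0.0088384 = 0.00073653; these sum to 0.014725.
Dividing through by the total gives posterior P(box A | data) = 0, P(box B | data) = 0.64679, P(box C | data) = 0, P(box D | data) = 0.30318, P(box E | data) = 0.05002.
Averaging over the posterior, P(white next | data) = (1)(0.64679) + (2/3)(0.30318) + (6/7)(0.05002) = 0.89179.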